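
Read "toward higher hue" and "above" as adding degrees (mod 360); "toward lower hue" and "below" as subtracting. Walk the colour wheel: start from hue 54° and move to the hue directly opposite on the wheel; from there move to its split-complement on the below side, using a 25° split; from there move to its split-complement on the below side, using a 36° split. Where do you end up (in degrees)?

173°

+180° (complement): 54 + 180 = 234°
+155° (split-comp 25° ↓): 234 + 155 = 389 → 389 − 360 = 29°
+144° (split-comp 36° ↓): 29 + 144 = 173°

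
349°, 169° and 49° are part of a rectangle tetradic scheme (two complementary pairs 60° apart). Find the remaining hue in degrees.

229°

A rectangular tetradic uses two complementary pairs 60° apart: offsets 0°, 60°, 180°, 240°.
Among {49°, 169°, 349°}, 169° and 349° are a 180° pair.
The remaining hue 49° needs its own complement: 49 + 180 = 229°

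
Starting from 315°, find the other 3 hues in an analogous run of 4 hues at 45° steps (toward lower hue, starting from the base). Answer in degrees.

270°, 225°, 180°

Analogous hues sit every 45° along the wheel.
315 − 45 = 270°
315 − 90 = 225°
315 − 135 = 180°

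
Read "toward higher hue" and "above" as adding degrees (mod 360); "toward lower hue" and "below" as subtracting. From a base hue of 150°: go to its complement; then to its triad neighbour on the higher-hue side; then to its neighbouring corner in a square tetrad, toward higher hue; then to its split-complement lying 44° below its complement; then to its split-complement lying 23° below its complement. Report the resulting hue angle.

+180° (complement): 150 + 180 = 330°
+120° (triadic ↑): 330 + 120 = 450 → 450 − 360 = 90°
+90° (square ↑): 90 + 90 = 180°
+136° (split-comp 44° ↓): 180 + 136 = 316°
+157° (split-comp 23° ↓): 316 + 157 = 473 → 473 − 360 = 113°

113°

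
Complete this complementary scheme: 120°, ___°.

The complement sits 180° across the wheel.
The full set through 120° is {120°, 300°}.
Given {120°}, the missing hue is 300°.

300°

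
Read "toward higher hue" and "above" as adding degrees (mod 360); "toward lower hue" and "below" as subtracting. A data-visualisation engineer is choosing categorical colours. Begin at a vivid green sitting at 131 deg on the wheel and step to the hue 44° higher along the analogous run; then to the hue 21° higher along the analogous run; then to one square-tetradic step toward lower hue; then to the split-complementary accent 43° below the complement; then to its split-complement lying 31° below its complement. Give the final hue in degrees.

32°

+44° (analog 44° ↑): 131 + 44 = 175°
+21° (analog 21° ↑): 175 + 21 = 196°
−90° (square ↓): 196 − 90 = 106°
+137° (split-comp 43° ↓): 106 + 137 = 243°
+149° (split-comp 31° ↓): 243 + 149 = 392 → 392 − 360 = 32°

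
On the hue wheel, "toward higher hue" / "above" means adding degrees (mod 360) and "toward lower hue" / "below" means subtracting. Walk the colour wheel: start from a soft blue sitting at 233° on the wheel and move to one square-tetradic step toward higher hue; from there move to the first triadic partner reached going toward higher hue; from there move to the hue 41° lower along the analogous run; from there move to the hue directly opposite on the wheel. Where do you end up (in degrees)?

222°

233 + 90 = 323°   (square ↑)
323 + 120 = 443 → 443 − 360 = 83°   (triadic ↑)
83 − 41 = 42°   (analog 41° ↓)
42 + 180 = 222°   (complement)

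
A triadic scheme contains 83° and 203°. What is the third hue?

323°

A triad spaces three hues 120° apart.
The full set is {83°, 203°, 323°}.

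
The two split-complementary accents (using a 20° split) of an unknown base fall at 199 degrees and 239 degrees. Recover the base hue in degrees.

The accents sit 20° either side of the complement, so the complement is their short-arc midpoint on the wheel.
Short-arc midpoint of 199° and 239°: 219°.
Base is 180° from the complement: 219 − 180 = 39°

39°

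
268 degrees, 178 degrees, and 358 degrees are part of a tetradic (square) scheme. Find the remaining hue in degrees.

88°

A square tetradic scheme places four hues every 90°.
The full set through 178° is {88°, 178°, 268°, 358°}.
Given {178°, 268°, 358°}, the missing hue is 88°.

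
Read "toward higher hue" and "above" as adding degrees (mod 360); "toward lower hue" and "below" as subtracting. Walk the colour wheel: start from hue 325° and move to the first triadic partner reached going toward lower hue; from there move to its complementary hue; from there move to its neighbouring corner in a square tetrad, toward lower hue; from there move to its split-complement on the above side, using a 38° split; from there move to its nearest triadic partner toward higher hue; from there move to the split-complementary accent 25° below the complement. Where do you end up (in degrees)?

68°

triadic ↓ −120°: 325 − 120 = 205°
complement +180°: 205 + 180 = 385 → 385 − 360 = 25°
square ↓ −90°: 25 − 90 = -65 → -65 + 360 = 295°
split-comp 38° ↑ +218°: 295 + 218 = 513 → 513 − 360 = 153°
triadic ↑ +120°: 153 + 120 = 273°
split-comp 25° ↓ +155°: 273 + 155 = 428 → 428 − 360 = 68°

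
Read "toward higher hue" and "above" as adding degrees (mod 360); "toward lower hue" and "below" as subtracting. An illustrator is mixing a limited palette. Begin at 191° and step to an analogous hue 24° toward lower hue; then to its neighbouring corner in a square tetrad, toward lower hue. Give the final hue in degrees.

191 − 24 = 167°   (analog 24° ↓)
167 − 90 = 77°   (square ↓)

77°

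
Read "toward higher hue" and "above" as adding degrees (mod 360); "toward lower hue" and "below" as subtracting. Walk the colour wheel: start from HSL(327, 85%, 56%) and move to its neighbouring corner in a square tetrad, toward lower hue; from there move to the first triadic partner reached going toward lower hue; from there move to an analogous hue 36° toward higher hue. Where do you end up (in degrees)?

square ↓ −90°: 327 − 90 = 237°
triadic ↓ −120°: 237 − 120 = 117°
analog 36° ↑ +36°: 117 + 36 = 153°

153°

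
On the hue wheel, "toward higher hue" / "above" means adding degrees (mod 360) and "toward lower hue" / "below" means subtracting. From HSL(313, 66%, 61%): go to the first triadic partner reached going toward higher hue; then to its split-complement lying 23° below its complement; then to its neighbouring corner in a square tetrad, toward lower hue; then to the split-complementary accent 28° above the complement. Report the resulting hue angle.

348°

triadic ↑ +120°: 313 + 120 = 433 → 433 − 360 = 73°
split-comp 23° ↓ +157°: 73 + 157 = 230°
square ↓ −90°: 230 − 90 = 140°
split-comp 28° ↑ +208°: 140 + 208 = 348°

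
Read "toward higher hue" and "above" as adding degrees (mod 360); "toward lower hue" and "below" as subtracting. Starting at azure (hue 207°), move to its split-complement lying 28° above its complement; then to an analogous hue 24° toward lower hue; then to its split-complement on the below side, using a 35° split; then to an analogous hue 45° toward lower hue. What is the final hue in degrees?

207 + 208 = 415 → 415 − 360 = 55°   (split-comp 28° ↑)
55 − 24 = 31°   (analog 24° ↓)
31 + 145 = 176°   (split-comp 35° ↓)
176 − 45 = 131°   (analog 45° ↓)

131°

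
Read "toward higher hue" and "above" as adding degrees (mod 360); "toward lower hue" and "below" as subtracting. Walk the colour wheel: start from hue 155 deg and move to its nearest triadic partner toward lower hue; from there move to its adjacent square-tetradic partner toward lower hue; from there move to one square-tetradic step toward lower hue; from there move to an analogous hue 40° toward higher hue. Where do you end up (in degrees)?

255°

155 − 120 = 35°   (triadic ↓)
35 − 90 = -55 → -55 + 360 = 305°   (square ↓)
305 − 90 = 215°   (square ↓)
215 + 40 = 255°   (analog 40° ↑)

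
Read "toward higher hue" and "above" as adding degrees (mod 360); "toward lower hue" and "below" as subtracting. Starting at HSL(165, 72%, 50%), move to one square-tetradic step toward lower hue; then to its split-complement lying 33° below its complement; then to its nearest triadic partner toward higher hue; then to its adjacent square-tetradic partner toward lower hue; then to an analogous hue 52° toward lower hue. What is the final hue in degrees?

200°

−90° (square ↓): 165 − 90 = 75°
+147° (split-comp 33° ↓): 75 + 147 = 222°
+120° (triadic ↑): 222 + 120 = 342°
−90° (square ↓): 342 − 90 = 252°
−52° (analog 52° ↓): 252 − 52 = 200°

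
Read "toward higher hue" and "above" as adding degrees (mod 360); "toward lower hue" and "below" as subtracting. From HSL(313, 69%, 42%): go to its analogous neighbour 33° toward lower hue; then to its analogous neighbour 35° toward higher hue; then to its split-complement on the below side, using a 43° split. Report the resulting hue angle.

−33° (analog 33° ↓): 313 − 33 = 280°
+35° (analog 35° ↑): 280 + 35 = 315°
+137° (split-comp 43° ↓): 315 + 137 = 452 → 452 − 360 = 92°

92°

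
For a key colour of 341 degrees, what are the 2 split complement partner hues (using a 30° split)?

131° and 191°

Complement of 341 degrees: 341 + 180 = 521 → 521 − 360 = 161°
161 − 30 = 131°
161 + 30 = 191°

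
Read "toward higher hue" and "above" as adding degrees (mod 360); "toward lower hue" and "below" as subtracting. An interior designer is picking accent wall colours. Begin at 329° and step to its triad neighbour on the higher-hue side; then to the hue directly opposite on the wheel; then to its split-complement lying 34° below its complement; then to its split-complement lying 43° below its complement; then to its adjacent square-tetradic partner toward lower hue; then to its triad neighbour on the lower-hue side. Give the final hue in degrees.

329 + 120 = 449 → 449 − 360 = 89°   (triadic ↑)
89 + 180 = 269°   (complement)
269 + 146 = 415 → 415 − 360 = 55°   (split-comp 34° ↓)
55 + 137 = 192°   (split-comp 43° ↓)
192 − 90 = 102°   (square ↓)
102 − 120 = -18 → -18 + 360 = 342°   (triadic ↓)

342°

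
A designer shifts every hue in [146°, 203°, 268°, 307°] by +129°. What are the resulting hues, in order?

275°, 332°, 37°, 76°

146 + 129 = 275°
203 + 129 = 332°
268 + 129 = 397 → 397 − 360 = 37°
307 + 129 = 436 → 436 − 360 = 76°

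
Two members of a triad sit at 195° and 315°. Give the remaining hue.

75°

A triad spaces three hues 120° apart.
The full set is {75°, 195°, 315°}.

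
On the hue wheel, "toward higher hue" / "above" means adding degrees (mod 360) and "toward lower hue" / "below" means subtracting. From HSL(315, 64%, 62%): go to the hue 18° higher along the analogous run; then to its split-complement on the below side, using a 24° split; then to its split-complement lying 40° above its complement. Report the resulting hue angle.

349°

analog 18° ↑ +18°: 315 + 18 = 333°
split-comp 24° ↓ +156°: 333 + 156 = 489 → 489 − 360 = 129°
split-comp 40° ↑ +220°: 129 + 220 = 349°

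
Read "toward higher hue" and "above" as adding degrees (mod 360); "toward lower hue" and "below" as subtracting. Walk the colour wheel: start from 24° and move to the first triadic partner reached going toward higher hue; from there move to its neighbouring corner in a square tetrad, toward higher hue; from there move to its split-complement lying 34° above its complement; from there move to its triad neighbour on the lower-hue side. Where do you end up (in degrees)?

328°

triadic ↑ +120°: 24 + 120 = 144°
square ↑ +90°: 144 + 90 = 234°
split-comp 34° ↑ +214°: 234 + 214 = 448 → 448 − 360 = 88°
triadic ↓ −120°: 88 − 120 = -32 → -32 + 360 = 328°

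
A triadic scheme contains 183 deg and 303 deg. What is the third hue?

63°

A triad spaces three hues 120° apart.
The full set is {63°, 183°, 303°}.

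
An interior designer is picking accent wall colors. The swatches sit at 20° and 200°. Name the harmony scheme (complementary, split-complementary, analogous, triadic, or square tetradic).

complementary

Sort the hues: 20°, 200°.
Successive gaps around the wheel: 180°, 180°.
Two hues 180° apart are complementary.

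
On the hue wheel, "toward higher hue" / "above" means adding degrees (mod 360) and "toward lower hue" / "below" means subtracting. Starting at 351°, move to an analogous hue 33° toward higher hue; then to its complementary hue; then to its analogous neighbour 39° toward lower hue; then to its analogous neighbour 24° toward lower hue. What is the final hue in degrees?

+33° (analog 33° ↑): 351 + 33 = 384 → 384 − 360 = 24°
+180° (complement): 24 + 180 = 204°
−39° (analog 39° ↓): 204 − 39 = 165°
−24° (analog 24° ↓): 165 − 24 = 141°

141°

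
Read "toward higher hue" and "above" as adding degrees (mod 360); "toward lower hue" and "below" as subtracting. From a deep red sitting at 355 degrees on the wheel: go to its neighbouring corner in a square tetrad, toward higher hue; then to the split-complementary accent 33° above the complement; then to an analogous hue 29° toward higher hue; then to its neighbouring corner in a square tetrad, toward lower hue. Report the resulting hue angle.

237°

square ↑ +90°: 355 + 90 = 445 → 445 − 360 = 85°
split-comp 33° ↑ +213°: 85 + 213 = 298°
analog 29° ↑ +29°: 298 + 29 = 327°
square ↓ −90°: 327 − 90 = 237°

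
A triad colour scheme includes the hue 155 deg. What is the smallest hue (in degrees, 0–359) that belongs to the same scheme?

35°

A triad places three hues 120° apart.
The full set through 155° is {35°, 155°, 275°}.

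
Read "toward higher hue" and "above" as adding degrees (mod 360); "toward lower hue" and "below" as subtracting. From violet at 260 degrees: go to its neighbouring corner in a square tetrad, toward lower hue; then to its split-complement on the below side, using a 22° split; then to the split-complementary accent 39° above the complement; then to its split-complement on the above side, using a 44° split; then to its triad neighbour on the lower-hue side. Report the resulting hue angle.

260 − 90 = 170°   (square ↓)
170 + 158 = 328°   (split-comp 22° ↓)
328 + 219 = 547 → 547 − 360 = 187°   (split-comp 39° ↑)
187 + 224 = 411 → 411 − 360 = 51°   (split-comp 44° ↑)
51 − 120 = -69 → -69 + 360 = 291°   (triadic ↓)

291°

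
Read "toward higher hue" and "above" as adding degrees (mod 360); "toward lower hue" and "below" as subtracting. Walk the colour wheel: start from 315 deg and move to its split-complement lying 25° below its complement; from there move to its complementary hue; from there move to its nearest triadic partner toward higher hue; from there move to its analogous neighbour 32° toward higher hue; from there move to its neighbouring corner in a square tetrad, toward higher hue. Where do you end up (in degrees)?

+155° (split-comp 25° ↓): 315 + 155 = 470 → 470 − 360 = 110°
+180° (complement): 110 + 180 = 290°
+120° (triadic ↑): 290 + 120 = 410 → 410 − 360 = 50°
+32° (analog 32° ↑): 50 + 32 = 82°
+90° (square ↑): 82 + 90 = 172°

172°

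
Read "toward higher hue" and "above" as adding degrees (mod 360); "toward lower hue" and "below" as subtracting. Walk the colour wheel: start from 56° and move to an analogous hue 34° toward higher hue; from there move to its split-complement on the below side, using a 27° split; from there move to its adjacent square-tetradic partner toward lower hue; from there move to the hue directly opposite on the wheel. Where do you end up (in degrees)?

333°

56 + 34 = 90°   (analog 34° ↑)
90 + 153 = 243°   (split-comp 27° ↓)
243 − 90 = 153°   (square ↓)
153 + 180 = 333°   (complement)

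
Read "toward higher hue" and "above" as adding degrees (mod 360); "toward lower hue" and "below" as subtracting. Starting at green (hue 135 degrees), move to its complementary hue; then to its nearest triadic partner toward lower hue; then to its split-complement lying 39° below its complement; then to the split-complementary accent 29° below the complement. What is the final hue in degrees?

127°

+180° (complement): 135 + 180 = 315°
−120° (triadic ↓): 315 − 120 = 195°
+141° (split-comp 39° ↓): 195 + 141 = 336°
+151° (split-comp 29° ↓): 336 + 151 = 487 → 487 − 360 = 127°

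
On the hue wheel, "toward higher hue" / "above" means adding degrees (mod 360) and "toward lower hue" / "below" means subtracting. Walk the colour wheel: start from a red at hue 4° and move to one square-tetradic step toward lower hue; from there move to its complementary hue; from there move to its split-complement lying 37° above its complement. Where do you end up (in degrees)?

−90° (square ↓): 4 − 90 = -86 → -86 + 360 = 274°
+180° (complement): 274 + 180 = 454 → 454 − 360 = 94°
+217° (split-comp 37° ↑): 94 + 217 = 311°

311°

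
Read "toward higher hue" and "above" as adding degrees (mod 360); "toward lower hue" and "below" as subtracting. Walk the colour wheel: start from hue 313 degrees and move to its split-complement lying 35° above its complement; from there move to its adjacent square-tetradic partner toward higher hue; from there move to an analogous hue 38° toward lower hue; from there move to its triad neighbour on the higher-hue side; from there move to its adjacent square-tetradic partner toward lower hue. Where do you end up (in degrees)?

split-comp 35° ↑ +215°: 313 + 215 = 528 → 528 − 360 = 168°
square ↑ +90°: 168 + 90 = 258°
analog 38° ↓ −38°: 258 − 38 = 220°
triadic ↑ +120°: 220 + 120 = 340°
square ↓ −90°: 340 − 90 = 250°

250°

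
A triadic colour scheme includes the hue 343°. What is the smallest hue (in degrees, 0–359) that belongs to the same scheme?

103°

A triad places three hues 120° apart.
The full set through 343° is {103°, 223°, 343°}.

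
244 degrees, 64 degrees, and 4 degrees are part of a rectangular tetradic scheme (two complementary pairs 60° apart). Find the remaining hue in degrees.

A rectangular tetradic uses two complementary pairs 60° apart: offsets 0°, 60°, 180°, 240°.
Among {4°, 64°, 244°}, 64° and 244° are a 180° pair.
The remaining hue 4° needs its own complement: 4 + 180 = 184°

184°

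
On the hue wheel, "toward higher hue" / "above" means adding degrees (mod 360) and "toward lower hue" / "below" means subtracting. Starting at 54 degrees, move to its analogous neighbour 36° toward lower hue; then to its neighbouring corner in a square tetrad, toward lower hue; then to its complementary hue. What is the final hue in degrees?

−36° (analog 36° ↓): 54 − 36 = 18°
−90° (square ↓): 18 − 90 = -72 → -72 + 360 = 288°
+180° (complement): 288 + 180 = 468 → 468 − 360 = 108°

108°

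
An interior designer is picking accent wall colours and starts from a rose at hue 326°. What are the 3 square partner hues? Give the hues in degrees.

56°, 146°, 236°

A square tetradic scheme places four hues every 90°.
326 + 90 = 416 → 416 − 360 = 56°
326 + 180 = 506 → 506 − 360 = 146°
326 + 270 = 596 → 596 − 360 = 236°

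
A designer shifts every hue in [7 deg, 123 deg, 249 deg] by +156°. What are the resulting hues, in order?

163°, 279°, 45°

7 + 156 = 163°
123 + 156 = 279°
249 + 156 = 405 → 405 − 360 = 45°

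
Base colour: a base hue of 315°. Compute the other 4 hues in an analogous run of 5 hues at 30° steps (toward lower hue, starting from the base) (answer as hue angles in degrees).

Analogous hues sit every 30° along the wheel.
315 − 30 = 285°
315 − 60 = 255°
315 − 90 = 225°
315 − 120 = 195°

285°, 255°, 225°, 195°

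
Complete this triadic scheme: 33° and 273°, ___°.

153°

A triad places three hues 120° apart.
The full set through 33° is {33°, 153°, 273°}.
Given {33°, 273°}, the missing hue is 153°.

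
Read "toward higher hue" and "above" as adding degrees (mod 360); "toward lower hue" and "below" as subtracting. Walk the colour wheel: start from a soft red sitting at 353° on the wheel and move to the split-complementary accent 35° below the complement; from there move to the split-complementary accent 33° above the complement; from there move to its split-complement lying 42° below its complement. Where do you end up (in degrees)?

129°

353 + 145 = 498 → 498 − 360 = 138°   (split-comp 35° ↓)
138 + 213 = 351°   (split-comp 33° ↑)
351 + 138 = 489 → 489 − 360 = 129°   (split-comp 42° ↓)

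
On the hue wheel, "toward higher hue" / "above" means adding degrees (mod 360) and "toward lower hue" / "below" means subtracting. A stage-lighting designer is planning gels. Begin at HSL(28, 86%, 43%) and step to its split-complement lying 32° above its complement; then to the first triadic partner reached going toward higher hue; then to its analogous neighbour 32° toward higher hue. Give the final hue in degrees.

+212° (split-comp 32° ↑): 28 + 212 = 240°
+120° (triadic ↑): 240 + 120 = 360 → 360 − 360 = 0°
+32° (analog 32° ↑): 0 + 32 = 32°

32°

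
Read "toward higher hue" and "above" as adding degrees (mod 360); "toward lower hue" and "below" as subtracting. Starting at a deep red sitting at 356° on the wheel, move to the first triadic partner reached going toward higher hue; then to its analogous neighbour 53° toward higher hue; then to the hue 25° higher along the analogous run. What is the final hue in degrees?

194°

356 + 120 = 476 → 476 − 360 = 116°   (triadic ↑)
116 + 53 = 169°   (analog 53° ↑)
169 + 25 = 194°   (analog 25° ↑)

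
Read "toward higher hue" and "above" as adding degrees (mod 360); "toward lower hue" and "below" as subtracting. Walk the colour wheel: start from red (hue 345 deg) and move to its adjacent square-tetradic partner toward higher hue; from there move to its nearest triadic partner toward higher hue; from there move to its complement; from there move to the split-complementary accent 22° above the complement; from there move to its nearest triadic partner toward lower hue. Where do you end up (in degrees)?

97°

345 + 90 = 435 → 435 − 360 = 75°   (square ↑)
75 + 120 = 195°   (triadic ↑)
195 + 180 = 375 → 375 − 360 = 15°   (complement)
15 + 202 = 217°   (split-comp 22° ↑)
217 − 120 = 97°   (triadic ↓)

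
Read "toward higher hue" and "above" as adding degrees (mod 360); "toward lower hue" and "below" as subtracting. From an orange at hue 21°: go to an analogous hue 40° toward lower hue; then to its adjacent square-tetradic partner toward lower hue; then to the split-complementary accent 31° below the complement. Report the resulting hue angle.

−40° (analog 40° ↓): 21 − 40 = -19 → -19 + 360 = 341°
−90° (square ↓): 341 − 90 = 251°
+149° (split-comp 31° ↓): 251 + 149 = 400 → 400 − 360 = 40°

40°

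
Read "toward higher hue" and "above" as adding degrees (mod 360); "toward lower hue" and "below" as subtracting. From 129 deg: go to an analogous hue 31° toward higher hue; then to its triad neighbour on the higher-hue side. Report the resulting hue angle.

analog 31° ↑ +31°: 129 + 31 = 160°
triadic ↑ +120°: 160 + 120 = 280°

280°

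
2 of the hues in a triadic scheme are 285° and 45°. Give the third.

165°

A triad places three hues 120° apart.
The full set through 45° is {45°, 165°, 285°}.
Given {45°, 285°}, the missing hue is 165°.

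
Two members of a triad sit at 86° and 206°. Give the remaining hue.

326°

A triad spaces three hues 120° apart.
The full set is {86°, 206°, 326°}.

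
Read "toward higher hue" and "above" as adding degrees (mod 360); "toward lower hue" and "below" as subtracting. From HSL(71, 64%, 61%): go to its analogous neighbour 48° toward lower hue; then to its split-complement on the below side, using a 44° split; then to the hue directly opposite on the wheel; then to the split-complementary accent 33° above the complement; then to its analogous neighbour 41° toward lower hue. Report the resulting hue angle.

151°

−48° (analog 48° ↓): 71 − 48 = 23°
+136° (split-comp 44° ↓): 23 + 136 = 159°
+180° (complement): 159 + 180 = 339°
+213° (split-comp 33° ↑): 339 + 213 = 552 → 552 − 360 = 192°
−41° (analog 41° ↓): 192 − 41 = 151°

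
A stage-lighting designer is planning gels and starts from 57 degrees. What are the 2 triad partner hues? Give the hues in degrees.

177° and 297°

A triad places three hues 120° apart.
57 + 120 = 177°
57 + 240 = 297°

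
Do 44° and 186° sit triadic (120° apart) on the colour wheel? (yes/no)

no

Angular distance: |44 − 186| = 142 = 142°.
Triadic (120° apart) requires 120°.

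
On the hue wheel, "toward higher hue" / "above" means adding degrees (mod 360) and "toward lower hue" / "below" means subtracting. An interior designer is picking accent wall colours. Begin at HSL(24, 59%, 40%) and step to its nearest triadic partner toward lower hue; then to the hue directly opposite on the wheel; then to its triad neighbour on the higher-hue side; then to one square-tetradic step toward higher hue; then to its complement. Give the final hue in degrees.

114°

triadic ↓ −120°: 24 − 120 = -96 → -96 + 360 = 264°
complement +180°: 264 + 180 = 444 → 444 − 360 = 84°
triadic ↑ +120°: 84 + 120 = 204°
square ↑ +90°: 204 + 90 = 294°
complement +180°: 294 + 180 = 474 → 474 − 360 = 114°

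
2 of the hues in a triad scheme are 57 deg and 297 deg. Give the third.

177°

A triad places three hues 120° apart.
The full set through 57° is {57°, 177°, 297°}.
Given {57°, 297°}, the missing hue is 177°.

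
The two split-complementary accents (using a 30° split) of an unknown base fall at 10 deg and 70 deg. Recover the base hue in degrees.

220°

The accents sit 30° either side of the complement, so the complement is their short-arc midpoint on the wheel.
Short-arc midpoint of 10° and 70°: 40°.
Base is 180° from the complement: 40 − 180 = -140 → -140 + 360 = 220°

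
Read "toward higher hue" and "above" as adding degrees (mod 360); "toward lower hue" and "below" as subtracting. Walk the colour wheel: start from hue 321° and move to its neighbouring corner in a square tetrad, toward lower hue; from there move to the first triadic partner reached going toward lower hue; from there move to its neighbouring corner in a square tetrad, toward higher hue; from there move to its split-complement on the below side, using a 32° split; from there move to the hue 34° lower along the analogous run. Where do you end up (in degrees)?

315°

321 − 90 = 231°   (square ↓)
231 − 120 = 111°   (triadic ↓)
111 + 90 = 201°   (square ↑)
201 + 148 = 349°   (split-comp 32° ↓)
349 − 34 = 315°   (analog 34° ↓)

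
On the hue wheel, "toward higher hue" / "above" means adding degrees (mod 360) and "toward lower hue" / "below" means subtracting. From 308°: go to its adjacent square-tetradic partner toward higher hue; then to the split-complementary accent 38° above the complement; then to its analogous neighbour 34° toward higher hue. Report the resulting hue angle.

308 + 90 = 398 → 398 − 360 = 38°   (square ↑)
38 + 218 = 256°   (split-comp 38° ↑)
256 + 34 = 290°   (analog 34° ↑)

290°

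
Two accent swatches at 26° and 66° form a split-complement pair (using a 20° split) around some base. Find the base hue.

The accents sit 20° either side of the complement, so the complement is their short-arc midpoint on the wheel.
Short-arc midpoint of 26° and 66°: 46°.
Base is 180° from the complement: 46 − 180 = -134 → -134 + 360 = 226°

226°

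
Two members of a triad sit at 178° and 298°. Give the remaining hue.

A triad spaces three hues 120° apart.
The full set is {58°, 178°, 298°}.

58°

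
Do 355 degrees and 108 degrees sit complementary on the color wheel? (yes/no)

Angular distance: |355 − 108| = 247; shorter arc = 360 − 247 = 113°.
Complementary requires 180°.

no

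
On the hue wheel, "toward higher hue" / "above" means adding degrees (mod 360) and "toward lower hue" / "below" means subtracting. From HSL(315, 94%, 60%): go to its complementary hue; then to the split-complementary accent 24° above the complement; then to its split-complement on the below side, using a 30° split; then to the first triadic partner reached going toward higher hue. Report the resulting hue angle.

+180° (complement): 315 + 180 = 495 → 495 − 360 = 135°
+204° (split-comp 24° ↑): 135 + 204 = 339°
+150° (split-comp 30° ↓): 339 + 150 = 489 → 489 − 360 = 129°
+120° (triadic ↑): 129 + 120 = 249°

249°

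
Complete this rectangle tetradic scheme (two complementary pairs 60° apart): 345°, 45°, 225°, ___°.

165°

A rectangular tetradic uses two complementary pairs 60° apart: offsets 0°, 60°, 180°, 240°.
Among {45°, 225°, 345°}, 225° and 45° are a 180° pair.
The remaining hue 345° needs its own complement: 345 + 180 = 525 → 525 − 360 = 165°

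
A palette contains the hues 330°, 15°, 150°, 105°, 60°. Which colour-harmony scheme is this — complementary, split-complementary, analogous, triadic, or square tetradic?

Sort the hues: 15°, 60°, 105°, 150°, 330°.
Successive gaps around the wheel: 45°, 45°, 45°, 180°, 45°.
A run of hues at equal small steps (45°) with one large closing gap is an analogous group.

analogous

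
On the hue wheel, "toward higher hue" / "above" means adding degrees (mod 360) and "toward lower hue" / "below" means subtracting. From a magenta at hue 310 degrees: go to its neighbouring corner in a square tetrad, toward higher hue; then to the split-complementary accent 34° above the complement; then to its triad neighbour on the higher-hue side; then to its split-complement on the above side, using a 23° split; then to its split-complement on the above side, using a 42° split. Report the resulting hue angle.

+90° (square ↑): 310 + 90 = 400 → 400 − 360 = 40°
+214° (split-comp 34° ↑): 40 + 214 = 254°
+120° (triadic ↑): 254 + 120 = 374 → 374 − 360 = 14°
+203° (split-comp 23° ↑): 14 + 203 = 217°
+222° (split-comp 42° ↑): 217 + 222 = 439 → 439 − 360 = 79°

79°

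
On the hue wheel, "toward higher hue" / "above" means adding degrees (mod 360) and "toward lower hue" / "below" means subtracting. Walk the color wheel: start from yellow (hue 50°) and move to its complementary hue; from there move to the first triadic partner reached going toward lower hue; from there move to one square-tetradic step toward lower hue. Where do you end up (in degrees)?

+180° (complement): 50 + 180 = 230°
−120° (triadic ↓): 230 − 120 = 110°
−90° (square ↓): 110 − 90 = 20°

20°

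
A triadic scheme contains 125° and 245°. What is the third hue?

A triad spaces three hues 120° apart.
The full set is {5°, 125°, 245°}.

5°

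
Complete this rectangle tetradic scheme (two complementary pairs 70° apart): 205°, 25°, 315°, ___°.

A rectangular tetradic uses two complementary pairs 70° apart: offsets 0°, 70°, 180°, 250°.
Among {25°, 205°, 315°}, 25° and 205° are a 180° pair.
The remaining hue 315° needs its own complement: 315 + 180 = 495 → 495 − 360 = 135°

135°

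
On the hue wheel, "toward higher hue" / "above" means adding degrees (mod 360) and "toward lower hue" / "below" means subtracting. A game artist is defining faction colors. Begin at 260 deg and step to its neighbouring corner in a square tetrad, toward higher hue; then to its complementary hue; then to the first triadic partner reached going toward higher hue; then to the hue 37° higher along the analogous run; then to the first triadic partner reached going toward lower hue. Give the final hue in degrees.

square ↑ +90°: 260 + 90 = 350°
complement +180°: 350 + 180 = 530 → 530 − 360 = 170°
triadic ↑ +120°: 170 + 120 = 290°
analog 37° ↑ +37°: 290 + 37 = 327°
triadic ↓ −120°: 327 − 120 = 207°

207°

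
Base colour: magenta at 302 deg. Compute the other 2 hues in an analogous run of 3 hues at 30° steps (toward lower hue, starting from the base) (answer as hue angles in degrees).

Analogous hues sit every 30° along the wheel.
302 − 30 = 272°
302 − 60 = 242°

272° and 242°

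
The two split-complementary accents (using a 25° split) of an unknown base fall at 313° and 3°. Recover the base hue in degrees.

158°

The accents sit 25° either side of the complement, so the complement is their short-arc midpoint on the wheel.
Short-arc midpoint of 313° and 3°: 338°.
Base is 180° from the complement: 338 − 180 = 158°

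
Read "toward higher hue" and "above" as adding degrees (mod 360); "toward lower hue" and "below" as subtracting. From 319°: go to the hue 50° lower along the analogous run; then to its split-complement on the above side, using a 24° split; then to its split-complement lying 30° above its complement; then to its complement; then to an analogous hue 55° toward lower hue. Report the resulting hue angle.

88°

319 − 50 = 269°   (analog 50° ↓)
269 + 204 = 473 → 473 − 360 = 113°   (split-comp 24° ↑)
113 + 210 = 323°   (split-comp 30° ↑)
323 + 180 = 503 → 503 − 360 = 143°   (complement)
143 − 55 = 88°   (analog 55° ↓)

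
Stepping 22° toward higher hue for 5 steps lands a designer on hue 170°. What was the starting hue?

60°

5 steps of 22° (toward higher hue) give a net shift of +110°.
Start = end − shift: 170 − 110 = 60°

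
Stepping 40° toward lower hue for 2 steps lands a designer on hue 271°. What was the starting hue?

2 steps of 40° (toward lower hue) give a net shift of −80°.
Start = end − shift: 271 + 80 = 351°

351°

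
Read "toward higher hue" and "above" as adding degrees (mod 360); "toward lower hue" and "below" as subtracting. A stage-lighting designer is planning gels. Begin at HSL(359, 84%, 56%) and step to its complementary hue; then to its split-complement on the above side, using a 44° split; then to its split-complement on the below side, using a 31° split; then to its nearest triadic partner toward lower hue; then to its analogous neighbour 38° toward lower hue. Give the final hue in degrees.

359 + 180 = 539 → 539 − 360 = 179°   (complement)
179 + 224 = 403 → 403 − 360 = 43°   (split-comp 44° ↑)
43 + 149 = 192°   (split-comp 31° ↓)
192 − 120 = 72°   (triadic ↓)
72 − 38 = 34°   (analog 38° ↓)

34°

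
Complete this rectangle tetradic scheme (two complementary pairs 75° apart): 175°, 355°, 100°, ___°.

A rectangular tetradic uses two complementary pairs 75° apart: offsets 0°, 75°, 180°, 255°.
Among {100°, 175°, 355°}, 355° and 175° are a 180° pair.
The remaining hue 100° needs its own complement: 100 + 180 = 280°

280°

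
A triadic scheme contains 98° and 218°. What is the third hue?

338°

A triad spaces three hues 120° apart.
The full set is {98°, 218°, 338°}.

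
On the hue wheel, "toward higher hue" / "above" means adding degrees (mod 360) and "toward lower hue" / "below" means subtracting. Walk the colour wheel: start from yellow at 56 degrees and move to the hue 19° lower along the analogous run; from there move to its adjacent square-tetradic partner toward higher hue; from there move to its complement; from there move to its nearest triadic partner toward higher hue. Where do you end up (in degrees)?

−19° (analog 19° ↓): 56 − 19 = 37°
+90° (square ↑): 37 + 90 = 127°
+180° (complement): 127 + 180 = 307°
+120° (triadic ↑): 307 + 120 = 427 → 427 − 360 = 67°

67°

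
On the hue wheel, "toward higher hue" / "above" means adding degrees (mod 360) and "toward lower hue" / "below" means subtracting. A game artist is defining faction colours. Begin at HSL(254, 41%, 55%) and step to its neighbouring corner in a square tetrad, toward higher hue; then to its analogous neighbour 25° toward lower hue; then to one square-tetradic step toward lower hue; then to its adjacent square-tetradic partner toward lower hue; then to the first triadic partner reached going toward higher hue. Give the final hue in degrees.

259°

254 + 90 = 344°   (square ↑)
344 − 25 = 319°   (analog 25° ↓)
319 − 90 = 229°   (square ↓)
229 − 90 = 139°   (square ↓)
139 + 120 = 259°   (triadic ↑)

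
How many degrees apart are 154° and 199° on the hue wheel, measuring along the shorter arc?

|154 − 199| = 45.
45 ≤ 180, so the shorter arc is 45°.

45°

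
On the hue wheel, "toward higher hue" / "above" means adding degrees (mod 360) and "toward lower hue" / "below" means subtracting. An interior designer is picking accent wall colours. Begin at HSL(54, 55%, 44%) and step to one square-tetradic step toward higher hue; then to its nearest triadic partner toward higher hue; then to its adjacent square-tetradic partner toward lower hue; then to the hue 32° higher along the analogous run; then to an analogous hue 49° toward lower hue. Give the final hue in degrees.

54 + 90 = 144°   (square ↑)
144 + 120 = 264°   (triadic ↑)
264 − 90 = 174°   (square ↓)
174 + 32 = 206°   (analog 32° ↑)
206 − 49 = 157°   (analog 49° ↓)

157°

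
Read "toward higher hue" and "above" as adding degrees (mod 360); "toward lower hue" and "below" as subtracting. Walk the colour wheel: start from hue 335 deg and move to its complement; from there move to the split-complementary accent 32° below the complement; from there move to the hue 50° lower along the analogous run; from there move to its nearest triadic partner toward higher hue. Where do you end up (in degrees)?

335 + 180 = 515 → 515 − 360 = 155°   (complement)
155 + 148 = 303°   (split-comp 32° ↓)
303 − 50 = 253°   (analog 50° ↓)
253 + 120 = 373 → 373 − 360 = 13°   (triadic ↑)

13°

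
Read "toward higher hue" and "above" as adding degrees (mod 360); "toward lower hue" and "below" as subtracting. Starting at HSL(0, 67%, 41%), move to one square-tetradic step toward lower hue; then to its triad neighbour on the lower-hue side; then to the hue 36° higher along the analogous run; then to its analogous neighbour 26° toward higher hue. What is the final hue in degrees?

212°

−90° (square ↓): 0 − 90 = -90 → -90 + 360 = 270°
−120° (triadic ↓): 270 − 120 = 150°
+36° (analog 36° ↑): 150 + 36 = 186°
+26° (analog 26° ↑): 186 + 26 = 212°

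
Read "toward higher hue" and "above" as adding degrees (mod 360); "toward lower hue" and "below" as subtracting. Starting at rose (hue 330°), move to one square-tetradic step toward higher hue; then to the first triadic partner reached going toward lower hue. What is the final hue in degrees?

+90° (square ↑): 330 + 90 = 420 → 420 − 360 = 60°
−120° (triadic ↓): 60 − 120 = -60 → -60 + 360 = 300°

300°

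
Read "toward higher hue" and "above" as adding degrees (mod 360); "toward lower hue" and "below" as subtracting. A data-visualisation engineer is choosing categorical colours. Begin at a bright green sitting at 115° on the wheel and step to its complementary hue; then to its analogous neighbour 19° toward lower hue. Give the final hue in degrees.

115 + 180 = 295°   (complement)
295 − 19 = 276°   (analog 19° ↓)

276°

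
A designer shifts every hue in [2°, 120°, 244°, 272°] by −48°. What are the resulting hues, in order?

2 − 48 = -46 → -46 + 360 = 314°
120 − 48 = 72°
244 − 48 = 196°
272 − 48 = 224°

314°, 72°, 196°, 224°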